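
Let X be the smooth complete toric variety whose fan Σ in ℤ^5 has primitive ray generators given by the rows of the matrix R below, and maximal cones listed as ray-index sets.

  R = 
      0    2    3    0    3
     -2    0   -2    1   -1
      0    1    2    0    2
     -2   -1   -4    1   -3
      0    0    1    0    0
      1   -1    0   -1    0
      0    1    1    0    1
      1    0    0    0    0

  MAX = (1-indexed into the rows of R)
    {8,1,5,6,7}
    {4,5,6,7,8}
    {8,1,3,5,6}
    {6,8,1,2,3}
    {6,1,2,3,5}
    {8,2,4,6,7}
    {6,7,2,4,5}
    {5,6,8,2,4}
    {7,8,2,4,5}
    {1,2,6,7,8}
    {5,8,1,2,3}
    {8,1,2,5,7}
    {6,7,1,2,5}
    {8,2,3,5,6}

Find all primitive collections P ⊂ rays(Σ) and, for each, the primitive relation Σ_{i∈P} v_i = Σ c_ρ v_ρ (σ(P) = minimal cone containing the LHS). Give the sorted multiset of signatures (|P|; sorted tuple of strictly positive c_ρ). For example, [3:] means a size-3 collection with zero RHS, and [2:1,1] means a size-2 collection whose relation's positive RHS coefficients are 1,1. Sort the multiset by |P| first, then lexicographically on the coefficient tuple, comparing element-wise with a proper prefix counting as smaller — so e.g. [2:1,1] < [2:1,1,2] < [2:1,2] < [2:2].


The 5 primitive collections of Σ (r=8, n=5):

  P={3,4}:  v_{3} + v_{4} = v_{2}  ⟹  sig = [2:1]
  P={3,7}:  v_{3} + v_{7} = v_{1}  ⟹  sig = [2:1]
  P={1,4}:  v_{1} + v_{4} = v_{2} + v_{7}  ⟹  sig = [2:1,1]
  P={2,5,6,7,8}:  v_{2} + v_{5} + v_{6} + v_{7} + v_{8} = 0  ⟹  sig = [5:]
  P={1,2,5,6,8}:  v_{1} + v_{2} + v_{5} + v_{6} + v_{8} = v_{3}  ⟹  sig = [5:1]

Sorted signature multiset PRS(X):
[[2:1], [2:1], [2:1,1], [5:], [5:1]]


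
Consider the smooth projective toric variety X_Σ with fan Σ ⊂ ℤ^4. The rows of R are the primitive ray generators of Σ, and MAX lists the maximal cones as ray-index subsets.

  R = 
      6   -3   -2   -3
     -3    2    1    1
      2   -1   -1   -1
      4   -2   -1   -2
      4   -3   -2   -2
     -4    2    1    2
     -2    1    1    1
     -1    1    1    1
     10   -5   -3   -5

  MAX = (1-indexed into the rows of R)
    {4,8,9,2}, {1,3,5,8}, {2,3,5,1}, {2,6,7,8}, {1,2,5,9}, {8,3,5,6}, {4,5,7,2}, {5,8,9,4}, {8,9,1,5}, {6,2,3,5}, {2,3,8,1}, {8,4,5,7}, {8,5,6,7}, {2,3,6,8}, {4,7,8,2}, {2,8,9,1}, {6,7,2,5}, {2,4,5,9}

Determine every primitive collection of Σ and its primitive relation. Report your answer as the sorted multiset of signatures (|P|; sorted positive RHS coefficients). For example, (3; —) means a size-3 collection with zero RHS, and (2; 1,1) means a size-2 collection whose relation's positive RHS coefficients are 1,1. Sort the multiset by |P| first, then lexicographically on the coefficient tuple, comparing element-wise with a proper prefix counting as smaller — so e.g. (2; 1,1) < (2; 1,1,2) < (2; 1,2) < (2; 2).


|primitive collections| = 10. Relations:

  P={3,7}:  v_{3} + v_{7} = 0  →  sig = (2; —)
  P={4,6}:  v_{4} + v_{6} = 0  →  sig = (2; —)
  P={1,4}:  v_{1} + v_{4} = v_{9}  →  sig = (2; 1)
  P={1,6}:  v_{1} + v_{6} = v_{3}  →  sig = (2; 1)
  P={1,7}:  v_{1} + v_{7} = v_{4}  →  sig = (2; 1)
  P={3,4}:  v_{3} + v_{4} = v_{1}  →  sig = (2; 1)
  P={6,9}:  v_{6} + v_{9} = v_{1}  →  sig = (2; 1)
  P={3,9}:  v_{3} + v_{9} = 2·v_{1}  →  sig = (2; 2)
  P={7,9}:  v_{7} + v_{9} = 2·v_{4}  →  sig = (2; 2)
  P={2,5,8}:  v_{2} + v_{5} + v_{8} = 0  →  sig = (3; —)

Hence PRS(X_Σ) =
    |P|=2: 9 collections, coeffs (), (), (1), (1), (1), (1), (1), (2), (2)
    |P|=3: 1 collection, coeffs ()


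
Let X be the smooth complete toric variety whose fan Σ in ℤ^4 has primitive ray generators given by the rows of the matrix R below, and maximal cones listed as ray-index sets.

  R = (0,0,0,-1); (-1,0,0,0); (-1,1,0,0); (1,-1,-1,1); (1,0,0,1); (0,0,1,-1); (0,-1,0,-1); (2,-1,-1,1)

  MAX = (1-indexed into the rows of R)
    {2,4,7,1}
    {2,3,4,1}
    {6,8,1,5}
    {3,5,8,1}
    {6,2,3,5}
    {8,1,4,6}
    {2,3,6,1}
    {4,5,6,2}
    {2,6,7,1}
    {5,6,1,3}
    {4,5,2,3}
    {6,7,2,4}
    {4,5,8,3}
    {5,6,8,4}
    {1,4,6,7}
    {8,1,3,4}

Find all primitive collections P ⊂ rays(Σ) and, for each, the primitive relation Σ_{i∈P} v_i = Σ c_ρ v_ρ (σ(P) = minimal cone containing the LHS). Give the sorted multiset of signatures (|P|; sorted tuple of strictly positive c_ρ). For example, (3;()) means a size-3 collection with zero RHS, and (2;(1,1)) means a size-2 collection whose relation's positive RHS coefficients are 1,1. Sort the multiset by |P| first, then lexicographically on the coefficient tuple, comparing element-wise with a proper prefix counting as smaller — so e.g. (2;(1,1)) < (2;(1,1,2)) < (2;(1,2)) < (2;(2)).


Σ has 9 primitive collections:

  P = {2,8}:  v_{2} + v_{8} = v_{4} ; sig = (2;(1))
  P = {3,7}:  v_{3} + v_{7} = v_{1} + v_{2} ; sig = (2;(1,1))
  P = {5,7}:  v_{5} + v_{7} = v_{4} + v_{6} ; sig = (2;(1,1))
  P = {7,8}:  v_{7} + v_{8} = v_{1} + 2·v_{4} + v_{6} ; sig = (2;(1,1,2))
  P = {1,2,5}:  v_{1} + v_{2} + v_{5} = 0 ; sig = (3;())
  P = {3,4,6}:  v_{3} + v_{4} + v_{6} = 0 ; sig = (3;())
  P = {1,4,5}:  v_{1} + v_{4} + v_{5} = v_{8} ; sig = (3;(1))
  P = {3,6,8}:  v_{3} + v_{6} + v_{8} = v_{1} + v_{5} ; sig = (3;(1,1))
  P = {1,2,4,6}:  v_{1} + v_{2} + v_{4} + v_{6} = v_{7} ; sig = (4;(1))

so the primitive-relation signature multiset is
[(2;(1)), (2;(1,1)), (2;(1,1)), (2;(1,1,2)), (3;()), (3;()), (3;(1)), (3;(1,1)), (4;(1))]


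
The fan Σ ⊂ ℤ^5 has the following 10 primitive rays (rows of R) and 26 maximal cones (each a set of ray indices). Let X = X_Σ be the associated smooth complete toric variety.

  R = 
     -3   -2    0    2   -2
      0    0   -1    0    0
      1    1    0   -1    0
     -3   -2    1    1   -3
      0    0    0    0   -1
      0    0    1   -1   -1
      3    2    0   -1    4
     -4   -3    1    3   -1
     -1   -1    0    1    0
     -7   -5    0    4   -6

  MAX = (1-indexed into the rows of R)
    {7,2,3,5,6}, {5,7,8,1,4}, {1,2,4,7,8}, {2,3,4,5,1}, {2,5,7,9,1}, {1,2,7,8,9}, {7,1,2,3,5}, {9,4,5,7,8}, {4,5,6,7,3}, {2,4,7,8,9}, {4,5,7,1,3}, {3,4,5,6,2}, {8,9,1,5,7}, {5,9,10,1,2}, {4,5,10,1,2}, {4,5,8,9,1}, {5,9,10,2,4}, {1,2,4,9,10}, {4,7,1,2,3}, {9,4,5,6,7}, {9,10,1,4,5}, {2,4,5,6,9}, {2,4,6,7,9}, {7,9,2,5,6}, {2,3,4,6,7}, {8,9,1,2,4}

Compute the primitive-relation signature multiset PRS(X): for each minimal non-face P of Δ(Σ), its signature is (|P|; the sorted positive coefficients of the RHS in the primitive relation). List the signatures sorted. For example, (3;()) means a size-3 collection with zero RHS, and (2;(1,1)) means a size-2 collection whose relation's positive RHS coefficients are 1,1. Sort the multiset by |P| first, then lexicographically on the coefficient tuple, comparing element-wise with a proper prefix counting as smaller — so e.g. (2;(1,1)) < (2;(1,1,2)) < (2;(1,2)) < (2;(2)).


The 12 primitive collections of Σ (r=10, n=5):

  {3,9}:  v_{3} + v_{9} = 0 — sig = (2;())
  {1,6}:  v_{1} + v_{6} = v_{4} — sig = (2;(1))
  {7,10}:  v_{7} + v_{10} = v_{1} + v_{9} — sig = (2;(1,1))
  {3,8}:  v_{3} + v_{8} = v_{1} + v_{4} + v_{7} — sig = (2;(1,1,1))
  {3,10}:  v_{3} + v_{10} = v_{1} + v_{2} + v_{4} + v_{5} — sig = (2;(1,1,1,1))
  {6,10}:  v_{6} + v_{10} = v_{2} + 2·v_{4} + v_{5} + v_{9} — sig = (2;(1,1,1,2))
  {6,8}:  v_{6} + v_{8} = 2·v_{4} + v_{7} + v_{9} — sig = (2;(1,1,2))
  {8,10}:  v_{8} + v_{10} = 2·v_{1} + v_{4} + 2·v_{9} — sig = (2;(1,2,2))
  {2,5,8}:  v_{2} + v_{5} + v_{8} = v_{1} + v_{9} — sig = (3;(1,1))
  {2,4,5,7}:  v_{2} + v_{4} + v_{5} + v_{7} = 0 — sig = (4;())
  {1,4,7,9}:  v_{1} + v_{4} + v_{7} + v_{9} = v_{8} — sig = (4;(1))
  {1,2,4,5,9}:  v_{1} + v_{2} + v_{4} + v_{5} + v_{9} = v_{10} — sig = (5;(1))

Hence PRS(X_Σ) =
{ (2;()),  (2;(1)),  (2;(1,1)),  (2;(1,1,1)),  (2;(1,1,1,1)),  (2;(1,1,1,2)),  (2;(1,1,2)),  (2;(1,2,2)),  (3;(1,1)),  (4;()),  (4;(1)),  (5;(1)) }


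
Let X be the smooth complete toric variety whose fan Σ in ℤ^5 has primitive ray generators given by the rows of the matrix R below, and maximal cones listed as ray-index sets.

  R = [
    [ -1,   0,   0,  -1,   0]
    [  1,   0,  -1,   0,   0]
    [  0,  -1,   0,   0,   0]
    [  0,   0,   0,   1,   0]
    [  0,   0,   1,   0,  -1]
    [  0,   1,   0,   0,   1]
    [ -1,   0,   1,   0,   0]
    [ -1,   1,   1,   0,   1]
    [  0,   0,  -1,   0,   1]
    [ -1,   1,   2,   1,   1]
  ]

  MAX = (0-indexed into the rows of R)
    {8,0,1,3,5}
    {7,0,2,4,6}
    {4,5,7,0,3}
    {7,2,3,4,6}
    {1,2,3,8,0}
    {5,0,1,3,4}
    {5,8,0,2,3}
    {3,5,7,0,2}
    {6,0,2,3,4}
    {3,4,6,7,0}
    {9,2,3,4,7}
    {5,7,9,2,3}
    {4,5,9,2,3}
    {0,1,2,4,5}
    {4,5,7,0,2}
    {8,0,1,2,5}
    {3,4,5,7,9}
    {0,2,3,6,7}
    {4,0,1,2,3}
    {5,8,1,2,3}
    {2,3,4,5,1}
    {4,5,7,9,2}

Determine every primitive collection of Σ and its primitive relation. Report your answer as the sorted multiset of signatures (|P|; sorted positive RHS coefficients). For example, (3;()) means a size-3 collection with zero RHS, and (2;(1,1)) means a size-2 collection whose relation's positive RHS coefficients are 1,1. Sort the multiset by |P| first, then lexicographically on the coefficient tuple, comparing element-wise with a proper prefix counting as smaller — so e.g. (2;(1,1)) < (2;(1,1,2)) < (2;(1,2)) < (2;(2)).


Primitive collections (14):

  P={1,6}:  v_{1} + v_{6} = 0  →  sig = (2;())
  P={4,8}:  v_{4} + v_{8} = 0  →  sig = (2;())
  P={1,7}:  v_{1} + v_{7} = v_{5}  →  sig = (2;(1))
  P={5,6}:  v_{5} + v_{6} = v_{7}  →  sig = (2;(1))
  P={0,9}:  v_{0} + v_{9} = v_{6} + v_{7}  →  sig = (2;(1,1))
  P={6,8}:  v_{6} + v_{8} = v_{0} + v_{2} + v_{3} + v_{5}  →  sig = (2;(1,1,1,1))
  P={8,9}:  v_{8} + v_{9} = v_{2} + v_{3} + v_{5} + v_{7}  →  sig = (2;(1,1,1,1))
  P={1,9}:  v_{1} + v_{9} = v_{2} + v_{3} + v_{4} + 2·v_{5}  →  sig = (2;(1,1,1,2))
  P={6,9}:  v_{6} + v_{9} = v_{2} + v_{3} + v_{4} + 2·v_{7}  →  sig = (2;(1,1,1,2))
  P={7,8}:  v_{7} + v_{8} = v_{0} + v_{2} + v_{3} + 2·v_{5}  →  sig = (2;(1,1,1,2))
  P={0,1,2,3,5}:  v_{0} + v_{1} + v_{2} + v_{3} + v_{5} = v_{8}  →  sig = (5;(1))
  P={0,2,3,4,5}:  v_{0} + v_{2} + v_{3} + v_{4} + v_{5} = v_{6}  →  sig = (5;(1))
  P={2,3,4,5,7}:  v_{2} + v_{3} + v_{4} + v_{5} + v_{7} = v_{9}  →  sig = (5;(1))
  P={0,2,3,4,7}:  v_{0} + v_{2} + v_{3} + v_{4} + v_{7} = 2·v_{6}  →  sig = (5;(2))

Hence PRS(X_Σ) =
[(2;()), (2;()), (2;(1)), (2;(1)), (2;(1,1)), (2;(1,1,1,1)), (2;(1,1,1,1)), (2;(1,1,1,2)), (2;(1,1,1,2)), (2;(1,1,1,2)), (5;(1)), (5;(1)), (5;(1)), (5;(2))]


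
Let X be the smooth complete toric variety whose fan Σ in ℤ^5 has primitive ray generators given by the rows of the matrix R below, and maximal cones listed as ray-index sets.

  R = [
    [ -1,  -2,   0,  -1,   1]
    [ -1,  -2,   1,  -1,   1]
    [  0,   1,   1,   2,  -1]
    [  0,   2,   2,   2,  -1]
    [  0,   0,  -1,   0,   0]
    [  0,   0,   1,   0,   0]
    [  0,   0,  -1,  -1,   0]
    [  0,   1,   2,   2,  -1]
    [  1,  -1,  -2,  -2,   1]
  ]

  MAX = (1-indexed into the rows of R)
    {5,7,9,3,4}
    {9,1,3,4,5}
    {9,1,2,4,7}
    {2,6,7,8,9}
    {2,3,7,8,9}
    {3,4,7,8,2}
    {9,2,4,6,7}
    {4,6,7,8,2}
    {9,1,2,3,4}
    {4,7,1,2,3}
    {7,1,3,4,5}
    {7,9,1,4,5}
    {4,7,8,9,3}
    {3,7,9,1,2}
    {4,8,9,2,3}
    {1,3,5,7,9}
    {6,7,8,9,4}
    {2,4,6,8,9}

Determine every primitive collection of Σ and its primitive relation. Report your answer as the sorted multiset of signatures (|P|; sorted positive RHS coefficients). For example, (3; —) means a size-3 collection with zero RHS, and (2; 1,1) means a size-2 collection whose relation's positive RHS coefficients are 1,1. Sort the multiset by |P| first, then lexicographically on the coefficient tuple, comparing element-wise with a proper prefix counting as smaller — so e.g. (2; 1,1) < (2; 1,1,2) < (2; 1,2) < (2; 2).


Primitive collections (9):

  P={5,6}:  v_{5} + v_{6} = 0  so sig = (2; —)
  P={1,6}:  v_{1} + v_{6} = v_{2}  so sig = (2; 1)
  P={2,5}:  v_{2} + v_{5} = v_{1}  so sig = (2; 1)
  P={3,6}:  v_{3} + v_{6} = v_{8}  so sig = (2; 1)
  P={5,8}:  v_{5} + v_{8} = v_{3}  so sig = (2; 1)
  P={1,8}:  v_{1} + v_{8} = v_{2} + v_{3}  so sig = (2; 1,1)
  P={1,3,4,7,9}:  v_{1} + v_{3} + v_{4} + v_{7} + v_{9} = 0  so sig = (5; —)
  P={2,3,4,7,9}:  v_{2} + v_{3} + v_{4} + v_{7} + v_{9} = v_{6}  so sig = (5; 1)
  P={2,4,7,8,9}:  v_{2} + v_{4} + v_{7} + v_{8} + v_{9} = 2·v_{6}  so sig = (5; 2)

Sorted signature multiset PRS(X):
    |P|=2: 6 collections, coeffs (), (1), (1), (1), (1), (1,1)
    |P|=5: 3 collections, coeffs (), (1), (2)


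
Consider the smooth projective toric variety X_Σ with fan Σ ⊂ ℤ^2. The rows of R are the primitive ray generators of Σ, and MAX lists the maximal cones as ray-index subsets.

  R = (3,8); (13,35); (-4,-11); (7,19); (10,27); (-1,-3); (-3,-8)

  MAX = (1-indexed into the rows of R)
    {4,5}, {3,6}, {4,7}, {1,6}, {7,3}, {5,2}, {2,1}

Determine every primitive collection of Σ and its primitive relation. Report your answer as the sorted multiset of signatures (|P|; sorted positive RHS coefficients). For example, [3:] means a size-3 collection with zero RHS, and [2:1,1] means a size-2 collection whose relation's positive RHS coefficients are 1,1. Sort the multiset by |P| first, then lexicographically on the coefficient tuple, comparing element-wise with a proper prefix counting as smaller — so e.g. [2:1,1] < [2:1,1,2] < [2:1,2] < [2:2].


Δ(Σ) — 7 vertices, 14 min non-faces:

  {1,7}:  v_{1} + v_{7} = 0  ⟹  sig = [2:]
  {1,3}:  v_{1} + v_{3} = v_{6}  ⟹  sig = [2:1]
  {1,4}:  v_{1} + v_{4} = v_{5}  ⟹  sig = [2:1]
  {1,5}:  v_{1} + v_{5} = v_{2}  ⟹  sig = [2:1]
  {2,7}:  v_{2} + v_{7} = v_{5}  ⟹  sig = [2:1]
  {3,4}:  v_{3} + v_{4} = v_{1}  ⟹  sig = [2:1]
  {5,7}:  v_{5} + v_{7} = v_{4}  ⟹  sig = [2:1]
  {6,7}:  v_{6} + v_{7} = v_{3}  ⟹  sig = [2:1]
  {2,4}:  v_{2} + v_{4} = 2·v_{5}  ⟹  sig = [2:2]
  {3,5}:  v_{3} + v_{5} = 2·v_{1}  ⟹  sig = [2:2]
  {4,6}:  v_{4} + v_{6} = 2·v_{1}  ⟹  sig = [2:2]
  {2,3}:  v_{2} + v_{3} = 3·v_{1}  ⟹  sig = [2:3]
  {5,6}:  v_{5} + v_{6} = 3·v_{1}  ⟹  sig = [2:3]
  {2,6}:  v_{2} + v_{6} = 4·v_{1}  ⟹  sig = [2:4]

Sorted signature multiset PRS(X):
    [2:]
    [2:1]
    [2:1]
    [2:1]
    [2:1]
    [2:1]
    [2:1]
    [2:1]
    [2:2]
    [2:2]
    [2:2]
    [2:3]
    [2:3]
    [2:4]


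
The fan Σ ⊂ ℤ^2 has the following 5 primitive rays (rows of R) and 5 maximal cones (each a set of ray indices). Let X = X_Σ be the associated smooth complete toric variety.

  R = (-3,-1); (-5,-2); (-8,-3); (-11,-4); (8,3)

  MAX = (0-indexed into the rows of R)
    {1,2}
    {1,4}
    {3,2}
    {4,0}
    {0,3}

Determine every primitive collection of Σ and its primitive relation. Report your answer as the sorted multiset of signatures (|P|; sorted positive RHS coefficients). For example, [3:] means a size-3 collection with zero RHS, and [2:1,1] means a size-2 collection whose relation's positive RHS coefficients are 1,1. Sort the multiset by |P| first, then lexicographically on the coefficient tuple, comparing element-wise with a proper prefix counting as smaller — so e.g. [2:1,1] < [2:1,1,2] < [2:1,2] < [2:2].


5 minimal non-faces of Δ(Σ) (on 5 rays):

  {2,4}:  v_{2} + v_{4} = 0 — sig = [2:]
  {0,1}:  v_{0} + v_{1} = v_{2} — sig = [2:1]
  {0,2}:  v_{0} + v_{2} = v_{3} — sig = [2:1]
  {3,4}:  v_{3} + v_{4} = v_{0} — sig = [2:1]
  {1,3}:  v_{1} + v_{3} = 2·v_{2} — sig = [2:2]

so the primitive-relation signature multiset is
{ [2:],  [2:1] ×3,  [2:2] }


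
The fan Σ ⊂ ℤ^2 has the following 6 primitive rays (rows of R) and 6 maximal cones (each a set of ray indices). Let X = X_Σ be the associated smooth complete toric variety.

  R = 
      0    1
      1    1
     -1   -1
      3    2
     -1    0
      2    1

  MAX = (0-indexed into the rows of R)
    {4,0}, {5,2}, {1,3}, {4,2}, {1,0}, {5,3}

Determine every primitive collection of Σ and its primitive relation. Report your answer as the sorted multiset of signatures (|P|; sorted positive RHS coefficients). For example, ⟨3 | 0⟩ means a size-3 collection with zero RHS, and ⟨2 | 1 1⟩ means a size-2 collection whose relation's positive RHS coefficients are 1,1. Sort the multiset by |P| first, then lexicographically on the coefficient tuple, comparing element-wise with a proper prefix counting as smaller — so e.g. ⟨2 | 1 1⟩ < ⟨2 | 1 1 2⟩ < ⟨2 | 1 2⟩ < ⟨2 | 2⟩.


|primitive collections| = 9. Relations:

  {1,2}:  v_{1} + v_{2} = 0 ; sig = ⟨2 | 0⟩
  {0,2}:  v_{0} + v_{2} = v_{4} ; sig = ⟨2 | 1⟩
  {1,4}:  v_{1} + v_{4} = v_{0} ; sig = ⟨2 | 1⟩
  {1,5}:  v_{1} + v_{5} = v_{3} ; sig = ⟨2 | 1⟩
  {2,3}:  v_{2} + v_{3} = v_{5} ; sig = ⟨2 | 1⟩
  {4,5}:  v_{4} + v_{5} = v_{1} ; sig = ⟨2 | 1⟩
  {0,5}:  v_{0} + v_{5} = 2·v_{1} ; sig = ⟨2 | 2⟩
  {3,4}:  v_{3} + v_{4} = 2·v_{1} ; sig = ⟨2 | 2⟩
  {0,3}:  v_{0} + v_{3} = 3·v_{1} ; sig = ⟨2 | 3⟩

Signatures (|P|; sorted positive RHS coefficients), sorted:
{ ⟨2 | 0⟩,  ⟨2 | 1⟩ ×5,  ⟨2 | 2⟩ ×2,  ⟨2 | 3⟩ }


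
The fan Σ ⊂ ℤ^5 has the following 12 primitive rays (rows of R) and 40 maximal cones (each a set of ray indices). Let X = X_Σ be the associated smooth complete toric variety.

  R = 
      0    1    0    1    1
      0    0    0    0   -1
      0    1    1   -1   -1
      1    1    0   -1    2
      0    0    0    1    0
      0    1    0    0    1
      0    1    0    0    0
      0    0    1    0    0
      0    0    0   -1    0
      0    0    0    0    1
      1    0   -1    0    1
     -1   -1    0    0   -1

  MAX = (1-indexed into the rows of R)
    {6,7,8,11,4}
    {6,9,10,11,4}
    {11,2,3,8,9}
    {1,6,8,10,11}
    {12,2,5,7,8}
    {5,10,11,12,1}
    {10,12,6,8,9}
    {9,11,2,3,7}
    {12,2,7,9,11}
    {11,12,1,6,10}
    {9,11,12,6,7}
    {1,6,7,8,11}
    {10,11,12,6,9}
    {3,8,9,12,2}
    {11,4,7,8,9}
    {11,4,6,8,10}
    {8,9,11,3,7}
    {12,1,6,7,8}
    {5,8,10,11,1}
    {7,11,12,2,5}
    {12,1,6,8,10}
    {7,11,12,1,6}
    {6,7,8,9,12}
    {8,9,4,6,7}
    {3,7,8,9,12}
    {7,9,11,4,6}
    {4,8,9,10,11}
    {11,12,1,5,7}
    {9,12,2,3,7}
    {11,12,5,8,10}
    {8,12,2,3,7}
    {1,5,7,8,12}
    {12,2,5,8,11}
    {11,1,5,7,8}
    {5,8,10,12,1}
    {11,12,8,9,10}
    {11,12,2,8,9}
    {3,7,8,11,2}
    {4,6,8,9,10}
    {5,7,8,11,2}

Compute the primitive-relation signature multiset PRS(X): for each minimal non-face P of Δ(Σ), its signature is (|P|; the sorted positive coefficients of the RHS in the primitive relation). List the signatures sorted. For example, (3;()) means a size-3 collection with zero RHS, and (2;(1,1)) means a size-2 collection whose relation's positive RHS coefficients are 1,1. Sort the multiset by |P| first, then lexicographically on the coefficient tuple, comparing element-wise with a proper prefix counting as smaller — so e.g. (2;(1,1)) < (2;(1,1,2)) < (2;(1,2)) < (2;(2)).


Σ has 22 primitive collections:

  {2,10}:  v_{2} + v_{10} = 0  ⟹  sig = (2;())
  {5,9}:  v_{5} + v_{9} = 0  ⟹  sig = (2;())
  {1,9}:  v_{1} + v_{9} = v_{6}  ⟹  sig = (2;(1))
  {2,6}:  v_{2} + v_{6} = v_{7}  ⟹  sig = (2;(1))
  {5,6}:  v_{5} + v_{6} = v_{1}  ⟹  sig = (2;(1))
  {7,10}:  v_{7} + v_{10} = v_{6}  ⟹  sig = (2;(1))
  {1,2}:  v_{1} + v_{2} = v_{5} + v_{7}  ⟹  sig = (2;(1,1))
  {4,12}:  v_{4} + v_{12} = v_{9} + v_{10}  ⟹  sig = (2;(1,1))
  {3,5}:  v_{3} + v_{5} = v_{2} + v_{7} + v_{8}  ⟹  sig = (2;(1,1,1))
  {3,10}:  v_{3} + v_{10} = v_{7} + v_{8} + v_{9}  ⟹  sig = (2;(1,1,1))
  {4,5}:  v_{4} + v_{5} = v_{6} + v_{8} + v_{11}  ⟹  sig = (2;(1,1,1))
  {2,4}:  v_{2} + v_{4} = v_{7} + v_{8} + v_{9} + v_{11}  ⟹  sig = (2;(1,1,1,1))
  {1,4}:  v_{1} + v_{4} = 2·v_{6} + v_{8} + v_{11}  ⟹  sig = (2;(1,1,2))
  {3,6}:  v_{3} + v_{6} = 2·v_{7} + v_{8} + v_{9}  ⟹  sig = (2;(1,1,2))
  {1,3}:  v_{1} + v_{3} = 2·v_{7} + v_{8}  ⟹  sig = (2;(1,2))
  {3,4}:  v_{3} + v_{4} = 2·v_{7} + 2·v_{8} + 2·v_{9} + v_{11}  ⟹  sig = (2;(1,2,2,2))
  {3,11,12}:  v_{3} + v_{11} + v_{12} = v_{2} + v_{9}  ⟹  sig = (3;(1,1))
  {7,8,11,12}:  v_{7} + v_{8} + v_{11} + v_{12} = 0  ⟹  sig = (4;())
  {2,7,8,9}:  v_{2} + v_{7} + v_{8} + v_{9} = v_{3}  ⟹  sig = (4;(1))
  {6,8,9,11}:  v_{6} + v_{8} + v_{9} + v_{11} = v_{4}  ⟹  sig = (4;(1))
  {6,8,11,12}:  v_{6} + v_{8} + v_{11} + v_{12} = v_{10}  ⟹  sig = (4;(1))
  {1,8,11,12}:  v_{1} + v_{8} + v_{11} + v_{12} = v_{5} + v_{10}  ⟹  sig = (4;(1,1))

Signatures (|P|; sorted positive RHS coefficients), sorted:
[(2;()), (2;()), (2;(1)), (2;(1)), (2;(1)), (2;(1)), (2;(1,1)), (2;(1,1)), (2;(1,1,1)), (2;(1,1,1)), (2;(1,1,1)), (2;(1,1,1,1)), (2;(1,1,2)), (2;(1,1,2)), (2;(1,2)), (2;(1,2,2,2)), (3;(1,1)), (4;()), (4;(1)), (4;(1)), (4;(1)), (4;(1,1))]


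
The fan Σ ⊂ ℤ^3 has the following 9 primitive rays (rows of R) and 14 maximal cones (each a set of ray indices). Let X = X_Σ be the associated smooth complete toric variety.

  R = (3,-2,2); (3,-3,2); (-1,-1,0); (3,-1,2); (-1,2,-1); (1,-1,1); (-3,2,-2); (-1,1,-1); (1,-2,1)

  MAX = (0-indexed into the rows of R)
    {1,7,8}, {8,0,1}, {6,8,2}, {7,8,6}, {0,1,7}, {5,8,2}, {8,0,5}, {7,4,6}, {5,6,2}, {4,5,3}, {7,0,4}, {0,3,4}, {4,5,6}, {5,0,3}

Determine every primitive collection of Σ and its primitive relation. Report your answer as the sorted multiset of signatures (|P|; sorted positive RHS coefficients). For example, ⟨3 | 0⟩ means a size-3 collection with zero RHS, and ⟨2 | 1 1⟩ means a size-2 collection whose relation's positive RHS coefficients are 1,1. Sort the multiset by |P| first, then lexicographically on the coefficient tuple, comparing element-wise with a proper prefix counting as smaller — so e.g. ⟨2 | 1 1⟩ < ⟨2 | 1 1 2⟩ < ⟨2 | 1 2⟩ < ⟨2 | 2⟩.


Primitive collections (18):

  P={0,6}:  v_{0} + v_{6} = 0 ; sig = ⟨2 | 0⟩
  P={4,8}:  v_{4} + v_{8} = 0 ; sig = ⟨2 | 0⟩
  P={5,7}:  v_{5} + v_{7} = 0 ; sig = ⟨2 | 0⟩
  P={0,2}:  v_{0} + v_{2} = v_{5} + v_{8} ; sig = ⟨2 | 1 1⟩
  P={1,4}:  v_{1} + v_{4} = v_{0} + v_{7} ; sig = ⟨2 | 1 1⟩
  P={1,5}:  v_{1} + v_{5} = v_{0} + v_{8} ; sig = ⟨2 | 1 1⟩
  P={1,6}:  v_{1} + v_{6} = v_{7} + v_{8} ; sig = ⟨2 | 1 1⟩
  P={2,4}:  v_{2} + v_{4} = v_{5} + v_{6} ; sig = ⟨2 | 1 1⟩
  P={2,7}:  v_{2} + v_{7} = v_{6} + v_{8} ; sig = ⟨2 | 1 1⟩
  P={3,6}:  v_{3} + v_{6} = v_{4} + v_{5} ; sig = ⟨2 | 1 1⟩
  P={3,7}:  v_{3} + v_{7} = v_{0} + v_{4} ; sig = ⟨2 | 1 1⟩
  P={3,8}:  v_{3} + v_{8} = v_{0} + v_{5} ; sig = ⟨2 | 1 1⟩
  P={1,2}:  v_{1} + v_{2} = 2·v_{8} ; sig = ⟨2 | 2⟩
  P={1,3}:  v_{1} + v_{3} = 2·v_{0} ; sig = ⟨2 | 2⟩
  P={2,3}:  v_{2} + v_{3} = 2·v_{5} ; sig = ⟨2 | 2⟩
  P={0,4,5}:  v_{0} + v_{4} + v_{5} = v_{3} ; sig = ⟨3 | 1⟩
  P={0,7,8}:  v_{0} + v_{7} + v_{8} = v_{1} ; sig = ⟨3 | 1⟩
  P={5,6,8}:  v_{5} + v_{6} + v_{8} = v_{2} ; sig = ⟨3 | 1⟩

Hence PRS(X_Σ) =
    ⟨2 | 0⟩
    ⟨2 | 0⟩
    ⟨2 | 0⟩
    ⟨2 | 1 1⟩
    ⟨2 | 1 1⟩
    ⟨2 | 1 1⟩
    ⟨2 | 1 1⟩
    ⟨2 | 1 1⟩
    ⟨2 | 1 1⟩
    ⟨2 | 1 1⟩
    ⟨2 | 1 1⟩
    ⟨2 | 1 1⟩
    ⟨2 | 2⟩
    ⟨2 | 2⟩
    ⟨2 | 2⟩
    ⟨3 | 1⟩
    ⟨3 | 1⟩
    ⟨3 | 1⟩


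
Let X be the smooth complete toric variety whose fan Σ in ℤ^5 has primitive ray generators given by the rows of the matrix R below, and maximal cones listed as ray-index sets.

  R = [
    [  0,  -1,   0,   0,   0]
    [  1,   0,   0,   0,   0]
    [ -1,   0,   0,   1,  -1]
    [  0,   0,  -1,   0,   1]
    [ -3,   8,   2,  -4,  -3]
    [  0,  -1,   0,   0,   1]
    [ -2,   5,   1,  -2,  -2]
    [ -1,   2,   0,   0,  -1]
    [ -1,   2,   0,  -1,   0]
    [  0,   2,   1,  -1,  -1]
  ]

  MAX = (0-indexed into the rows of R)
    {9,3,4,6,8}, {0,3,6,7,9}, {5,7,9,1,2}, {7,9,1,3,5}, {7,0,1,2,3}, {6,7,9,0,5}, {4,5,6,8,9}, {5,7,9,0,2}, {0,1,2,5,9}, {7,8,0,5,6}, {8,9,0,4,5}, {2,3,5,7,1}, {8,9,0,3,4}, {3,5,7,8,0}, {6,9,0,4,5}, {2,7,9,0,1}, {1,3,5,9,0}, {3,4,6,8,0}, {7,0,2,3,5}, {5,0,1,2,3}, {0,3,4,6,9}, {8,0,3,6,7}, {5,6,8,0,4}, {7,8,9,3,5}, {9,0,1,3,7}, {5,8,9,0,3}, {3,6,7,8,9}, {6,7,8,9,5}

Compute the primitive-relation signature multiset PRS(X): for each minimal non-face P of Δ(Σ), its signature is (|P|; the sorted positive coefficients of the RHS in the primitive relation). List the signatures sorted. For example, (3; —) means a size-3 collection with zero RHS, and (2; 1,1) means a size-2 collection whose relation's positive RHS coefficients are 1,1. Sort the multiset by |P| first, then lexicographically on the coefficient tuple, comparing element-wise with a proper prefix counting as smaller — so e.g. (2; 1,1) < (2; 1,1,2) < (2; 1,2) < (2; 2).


|primitive collections| = 14. Relations:

  P={1,8}:  v_{1} + v_{8} = v_{3} + v_{9} ; sig = (2; 1,1)
  P={1,4}:  v_{1} + v_{4} = v_{0} + v_{3} + v_{6} + 2·v_{9} ; sig = (2; 1,1,1,2)
  P={1,6}:  v_{1} + v_{6} = v_{0} + v_{3} + v_{7} + 2·v_{9} ; sig = (2; 1,1,1,2)
  P={2,4}:  v_{2} + v_{4} = 2·v_{0} + v_{5} + v_{6} + 2·v_{7} + v_{9} ; sig = (2; 1,1,1,2,2)
  P={2,8}:  v_{2} + v_{8} = v_{0} + v_{5} + 2·v_{7} ; sig = (2; 1,1,2)
  P={2,6}:  v_{2} + v_{6} = 2·v_{0} + v_{5} + 3·v_{7} + v_{9} ; sig = (2; 1,1,2,3)
  P={4,7}:  v_{4} + v_{7} = 2·v_{6} ; sig = (2; 2)
  P={2,3,9}:  v_{2} + v_{3} + v_{9} = v_{7} ; sig = (3; 1)
  P={3,4,5}:  v_{3} + v_{4} + v_{5} = v_{0} + 3·v_{8} + v_{9} ; sig = (3; 1,1,3)
  P={3,5,6}:  v_{3} + v_{5} + v_{6} = 2·v_{8} ; sig = (3; 2)
  P={0,1,5,7}:  v_{0} + v_{1} + v_{5} + v_{7} = 0 ; sig = (4; —)
  P={0,6,8,9}:  v_{0} + v_{6} + v_{8} + v_{9} = v_{4} ; sig = (4; 1)
  P={0,7,8,9}:  v_{0} + v_{7} + v_{8} + v_{9} = v_{6} ; sig = (4; 1)
  P={0,3,5,7,9}:  v_{0} + v_{3} + v_{5} + v_{7} + v_{9} = v_{8} ; sig = (5; 1)

Hence PRS(X_Σ) =
[(2; 1,1), (2; 1,1,1,2), (2; 1,1,1,2), (2; 1,1,1,2,2), (2; 1,1,2), (2; 1,1,2,3), (2; 2), (3; 1), (3; 1,1,3), (3; 2), (4; —), (4; 1), (4; 1), (5; 1)]


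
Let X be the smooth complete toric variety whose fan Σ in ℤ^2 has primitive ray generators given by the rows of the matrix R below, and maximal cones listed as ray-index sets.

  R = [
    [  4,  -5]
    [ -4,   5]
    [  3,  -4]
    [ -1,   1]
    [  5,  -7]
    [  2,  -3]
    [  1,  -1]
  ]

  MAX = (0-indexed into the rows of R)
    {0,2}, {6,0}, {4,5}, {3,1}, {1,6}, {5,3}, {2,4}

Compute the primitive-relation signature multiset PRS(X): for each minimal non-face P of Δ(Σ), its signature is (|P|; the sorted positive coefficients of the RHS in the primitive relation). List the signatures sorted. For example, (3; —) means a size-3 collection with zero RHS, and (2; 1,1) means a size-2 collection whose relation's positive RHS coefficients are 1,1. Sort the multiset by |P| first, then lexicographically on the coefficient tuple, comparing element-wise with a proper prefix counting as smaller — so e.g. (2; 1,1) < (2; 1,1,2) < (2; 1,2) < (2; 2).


Primitive collections (14):

  {0,1}:  v_{0} + v_{1} = 0  ⇒ sig = (2; —)
  {3,6}:  v_{3} + v_{6} = 0  ⇒ sig = (2; —)
  {0,3}:  v_{0} + v_{3} = v_{2}  ⇒ sig = (2; 1)
  {1,2}:  v_{1} + v_{2} = v_{3}  ⇒ sig = (2; 1)
  {2,3}:  v_{2} + v_{3} = v_{5}  ⇒ sig = (2; 1)
  {2,5}:  v_{2} + v_{5} = v_{4}  ⇒ sig = (2; 1)
  {2,6}:  v_{2} + v_{6} = v_{0}  ⇒ sig = (2; 1)
  {5,6}:  v_{5} + v_{6} = v_{2}  ⇒ sig = (2; 1)
  {1,4}:  v_{1} + v_{4} = v_{3} + v_{5}  ⇒ sig = (2; 1,1)
  {0,5}:  v_{0} + v_{5} = 2·v_{2}  ⇒ sig = (2; 2)
  {1,5}:  v_{1} + v_{5} = 2·v_{3}  ⇒ sig = (2; 2)
  {3,4}:  v_{3} + v_{4} = 2·v_{5}  ⇒ sig = (2; 2)
  {4,6}:  v_{4} + v_{6} = 2·v_{2}  ⇒ sig = (2; 2)
  {0,4}:  v_{0} + v_{4} = 3·v_{2}  ⇒ sig = (2; 3)

Sorted signature multiset PRS(X):
    (2; —)
    (2; —)
    (2; 1)
    (2; 1)
    (2; 1)
    (2; 1)
    (2; 1)
    (2; 1)
    (2; 1,1)
    (2; 2)
    (2; 2)
    (2; 2)
    (2; 2)
    (2; 3)


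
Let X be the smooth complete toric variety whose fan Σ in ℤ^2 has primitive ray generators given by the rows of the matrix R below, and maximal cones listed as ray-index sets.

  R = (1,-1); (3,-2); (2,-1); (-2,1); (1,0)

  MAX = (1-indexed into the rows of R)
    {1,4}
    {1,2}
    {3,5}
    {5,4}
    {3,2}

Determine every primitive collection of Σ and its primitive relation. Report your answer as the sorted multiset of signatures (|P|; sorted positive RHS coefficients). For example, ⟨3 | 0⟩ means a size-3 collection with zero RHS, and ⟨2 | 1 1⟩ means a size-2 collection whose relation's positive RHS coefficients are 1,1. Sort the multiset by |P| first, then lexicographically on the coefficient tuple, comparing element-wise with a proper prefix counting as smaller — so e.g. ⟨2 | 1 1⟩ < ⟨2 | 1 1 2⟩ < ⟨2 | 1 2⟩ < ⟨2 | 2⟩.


Σ has 5 primitive collections:

  P={3,4}:  v_{3} + v_{4} = 0 — sig = ⟨2 | 0⟩
  P={1,3}:  v_{1} + v_{3} = v_{2} — sig = ⟨2 | 1⟩
  P={1,5}:  v_{1} + v_{5} = v_{3} — sig = ⟨2 | 1⟩
  P={2,4}:  v_{2} + v_{4} = v_{1} — sig = ⟨2 | 1⟩
  P={2,5}:  v_{2} + v_{5} = 2·v_{3} — sig = ⟨2 | 2⟩

so the primitive-relation signature multiset is
    |P|=2: 5 collections, coeffs (), (1), (1), (1), (2)


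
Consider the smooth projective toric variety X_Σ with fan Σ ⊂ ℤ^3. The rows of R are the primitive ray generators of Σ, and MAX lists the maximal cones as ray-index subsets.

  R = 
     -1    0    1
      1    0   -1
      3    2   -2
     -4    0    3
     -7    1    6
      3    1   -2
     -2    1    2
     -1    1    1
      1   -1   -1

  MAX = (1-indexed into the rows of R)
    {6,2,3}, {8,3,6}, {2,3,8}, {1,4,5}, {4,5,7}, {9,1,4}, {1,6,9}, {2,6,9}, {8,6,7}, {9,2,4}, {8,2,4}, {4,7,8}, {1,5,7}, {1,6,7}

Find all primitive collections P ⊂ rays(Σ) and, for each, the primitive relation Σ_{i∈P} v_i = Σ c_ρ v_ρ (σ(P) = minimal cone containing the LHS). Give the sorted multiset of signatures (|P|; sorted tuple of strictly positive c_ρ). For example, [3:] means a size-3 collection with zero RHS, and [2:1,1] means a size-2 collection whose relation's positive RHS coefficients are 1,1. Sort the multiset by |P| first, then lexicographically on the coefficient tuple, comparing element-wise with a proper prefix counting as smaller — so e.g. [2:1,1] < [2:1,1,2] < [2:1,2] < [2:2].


17 collections generate NE(X_Σ); each relation:

  P = {1,2}:  v_{1} + v_{2} = 0  ⇒ sig = [2:]
  P = {8,9}:  v_{8} + v_{9} = 0  ⇒ sig = [2:]
  P = {1,8}:  v_{1} + v_{8} = v_{7}  ⇒ sig = [2:1]
  P = {2,7}:  v_{2} + v_{7} = v_{8}  ⇒ sig = [2:1]
  P = {4,6}:  v_{4} + v_{6} = v_{8}  ⇒ sig = [2:1]
  P = {7,9}:  v_{7} + v_{9} = v_{1}  ⇒ sig = [2:1]
  P = {1,3}:  v_{1} + v_{3} = v_{6} + v_{8}  ⇒ sig = [2:1,1]
  P = {2,5}:  v_{2} + v_{5} = v_{4} + v_{7}  ⇒ sig = [2:1,1]
  P = {3,9}:  v_{3} + v_{9} = v_{2} + v_{6}  ⇒ sig = [2:1,1]
  P = {3,4}:  v_{3} + v_{4} = v_{2} + 2·v_{8}  ⇒ sig = [2:1,2]
  P = {3,5}:  v_{3} + v_{5} = v_{7} + 2·v_{8}  ⇒ sig = [2:1,2]
  P = {3,7}:  v_{3} + v_{7} = v_{6} + 2·v_{8}  ⇒ sig = [2:1,2]
  P = {5,8}:  v_{5} + v_{8} = v_{4} + 2·v_{7}  ⇒ sig = [2:1,2]
  P = {5,9}:  v_{5} + v_{9} = 2·v_{1} + v_{4}  ⇒ sig = [2:1,2]
  P = {5,6}:  v_{5} + v_{6} = 2·v_{7}  ⇒ sig = [2:2]
  P = {1,4,7}:  v_{1} + v_{4} + v_{7} = v_{5}  ⇒ sig = [3:1]
  P = {2,6,8}:  v_{2} + v_{6} + v_{8} = v_{3}  ⇒ sig = [3:1]

so the primitive-relation signature multiset is
{ [2:] ×2,  [2:1] ×4,  [2:1,1] ×3,  [2:1,2] ×5,  [2:2],  [3:1] ×2 }


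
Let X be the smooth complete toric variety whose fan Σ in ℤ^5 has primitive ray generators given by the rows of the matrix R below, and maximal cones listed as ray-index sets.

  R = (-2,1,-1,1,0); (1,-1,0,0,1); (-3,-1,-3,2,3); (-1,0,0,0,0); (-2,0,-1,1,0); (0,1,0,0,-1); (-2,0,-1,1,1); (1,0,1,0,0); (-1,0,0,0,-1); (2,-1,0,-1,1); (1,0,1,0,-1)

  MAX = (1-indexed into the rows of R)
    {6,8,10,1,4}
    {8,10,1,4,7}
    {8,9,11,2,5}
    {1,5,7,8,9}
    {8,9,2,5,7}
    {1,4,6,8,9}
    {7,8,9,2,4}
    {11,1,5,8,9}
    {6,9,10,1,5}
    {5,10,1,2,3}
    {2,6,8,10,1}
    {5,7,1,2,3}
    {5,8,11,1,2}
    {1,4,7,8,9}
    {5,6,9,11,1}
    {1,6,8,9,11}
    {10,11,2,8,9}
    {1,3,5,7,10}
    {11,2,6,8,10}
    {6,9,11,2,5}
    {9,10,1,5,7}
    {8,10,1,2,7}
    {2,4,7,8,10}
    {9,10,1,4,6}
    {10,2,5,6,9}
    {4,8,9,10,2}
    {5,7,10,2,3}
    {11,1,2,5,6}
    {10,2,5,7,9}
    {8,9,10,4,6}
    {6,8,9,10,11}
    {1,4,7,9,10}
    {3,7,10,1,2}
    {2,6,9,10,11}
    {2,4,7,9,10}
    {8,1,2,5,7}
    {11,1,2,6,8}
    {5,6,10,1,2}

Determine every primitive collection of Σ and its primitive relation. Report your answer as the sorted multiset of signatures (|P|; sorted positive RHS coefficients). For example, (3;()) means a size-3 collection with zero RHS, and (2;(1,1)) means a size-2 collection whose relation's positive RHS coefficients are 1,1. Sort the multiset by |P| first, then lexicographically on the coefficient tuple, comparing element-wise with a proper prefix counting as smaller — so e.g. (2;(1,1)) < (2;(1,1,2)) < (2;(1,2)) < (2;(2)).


Δ(Σ) — 11 vertices, 20 min non-faces:

  {6,7}:  v_{6} + v_{7} = v_{1} ; sig = (2;(1))
  {4,5}:  v_{4} + v_{5} = v_{7} + v_{9} ; sig = (2;(1,1))
  {4,11}:  v_{4} + v_{11} = v_{8} + v_{9} ; sig = (2;(1,1))
  {7,11}:  v_{7} + v_{11} = v_{5} + v_{8} ; sig = (2;(1,1))
  {3,6}:  v_{3} + v_{6} = 2·v_{1} + v_{2} + v_{5} + v_{10} ; sig = (2;(1,1,1,2))
  {3,4}:  v_{3} + v_{4} = v_{5} + 2·v_{7} + v_{10} ; sig = (2;(1,1,2))
  {3,8}:  v_{3} + v_{8} = v_{1} + 2·v_{2} + v_{7} ; sig = (2;(1,1,2))
  {3,9}:  v_{3} + v_{9} = 2·v_{5} + v_{7} + v_{10} ; sig = (2;(1,1,2))
  {3,11}:  v_{3} + v_{11} = v_{1} + 2·v_{2} + v_{5} ; sig = (2;(1,1,2))
  {2,4,6}:  v_{2} + v_{4} + v_{6} = 0 ; sig = (3;())
  {1,2,4}:  v_{1} + v_{2} + v_{4} = v_{7} ; sig = (3;(1))
  {1,2,9}:  v_{1} + v_{2} + v_{9} = v_{5} ; sig = (3;(1))
  {5,8,10}:  v_{5} + v_{8} + v_{10} = v_{2} ; sig = (3;(1))
  {1,10,11}:  v_{1} + v_{10} + v_{11} = v_{2} + v_{6} ; sig = (3;(1,1))
  {5,6,8}:  v_{5} + v_{6} + v_{8} = v_{1} + v_{11} ; sig = (3;(1,1))
  {5,10,11}:  v_{5} + v_{10} + v_{11} = 2·v_{2} + v_{6} + v_{9} ; sig = (3;(1,1,2))
  {1,8,9,10}:  v_{1} + v_{8} + v_{9} + v_{10} = 0 ; sig = (4;())
  {2,6,8,9}:  v_{2} + v_{6} + v_{8} + v_{9} = v_{11} ; sig = (4;(1))
  {7,8,9,10}:  v_{7} + v_{8} + v_{9} + v_{10} = v_{2} + v_{4} ; sig = (4;(1,1))
  {1,2,5,7,10}:  v_{1} + v_{2} + v_{5} + v_{7} + v_{10} = v_{3} ; sig = (5;(1))

so the primitive-relation signature multiset is
{ (2;(1)),  (2;(1,1)) ×3,  (2;(1,1,1,2)),  (2;(1,1,2)) ×4,  (3;()),  (3;(1)) ×3,  (3;(1,1)) ×2,  (3;(1,1,2)),  (4;()),  (4;(1)),  (4;(1,1)),  (5;(1)) }


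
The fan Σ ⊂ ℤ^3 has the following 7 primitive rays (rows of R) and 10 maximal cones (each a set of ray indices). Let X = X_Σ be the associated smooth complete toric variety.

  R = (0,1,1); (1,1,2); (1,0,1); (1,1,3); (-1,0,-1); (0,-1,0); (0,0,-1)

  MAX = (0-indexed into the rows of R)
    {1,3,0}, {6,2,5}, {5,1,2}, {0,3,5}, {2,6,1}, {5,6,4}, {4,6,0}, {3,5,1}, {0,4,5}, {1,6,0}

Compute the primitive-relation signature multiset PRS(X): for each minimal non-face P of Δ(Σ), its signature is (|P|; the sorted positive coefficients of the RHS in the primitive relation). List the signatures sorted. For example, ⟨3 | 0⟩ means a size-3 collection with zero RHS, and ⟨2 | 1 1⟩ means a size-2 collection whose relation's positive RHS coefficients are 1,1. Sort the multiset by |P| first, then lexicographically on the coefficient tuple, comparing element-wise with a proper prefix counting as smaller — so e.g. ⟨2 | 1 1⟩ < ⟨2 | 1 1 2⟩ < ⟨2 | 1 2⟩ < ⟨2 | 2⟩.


Primitive collections (9):

  P={2,4}:  v_{2} + v_{4} = 0  so sig = ⟨2 | 0⟩
  P={0,2}:  v_{0} + v_{2} = v_{1}  so sig = ⟨2 | 1⟩
  P={1,4}:  v_{1} + v_{4} = v_{0}  so sig = ⟨2 | 1⟩
  P={3,6}:  v_{3} + v_{6} = v_{1}  so sig = ⟨2 | 1⟩
  P={2,3}:  v_{2} + v_{3} = 2·v_{1} + v_{5}  so sig = ⟨2 | 1 2⟩
  P={3,4}:  v_{3} + v_{4} = 2·v_{0} + v_{5}  so sig = ⟨2 | 1 2⟩
  P={0,5,6}:  v_{0} + v_{5} + v_{6} = 0  so sig = ⟨3 | 0⟩
  P={0,1,5}:  v_{0} + v_{1} + v_{5} = v_{3}  so sig = ⟨3 | 1⟩
  P={1,5,6}:  v_{1} + v_{5} + v_{6} = v_{2}  so sig = ⟨3 | 1⟩

Signatures (|P|; sorted positive RHS coefficients), sorted:
[⟨2 | 0⟩, ⟨2 | 1⟩, ⟨2 | 1⟩, ⟨2 | 1⟩, ⟨2 | 1 2⟩, ⟨2 | 1 2⟩, ⟨3 | 0⟩, ⟨3 | 1⟩, ⟨3 | 1⟩]


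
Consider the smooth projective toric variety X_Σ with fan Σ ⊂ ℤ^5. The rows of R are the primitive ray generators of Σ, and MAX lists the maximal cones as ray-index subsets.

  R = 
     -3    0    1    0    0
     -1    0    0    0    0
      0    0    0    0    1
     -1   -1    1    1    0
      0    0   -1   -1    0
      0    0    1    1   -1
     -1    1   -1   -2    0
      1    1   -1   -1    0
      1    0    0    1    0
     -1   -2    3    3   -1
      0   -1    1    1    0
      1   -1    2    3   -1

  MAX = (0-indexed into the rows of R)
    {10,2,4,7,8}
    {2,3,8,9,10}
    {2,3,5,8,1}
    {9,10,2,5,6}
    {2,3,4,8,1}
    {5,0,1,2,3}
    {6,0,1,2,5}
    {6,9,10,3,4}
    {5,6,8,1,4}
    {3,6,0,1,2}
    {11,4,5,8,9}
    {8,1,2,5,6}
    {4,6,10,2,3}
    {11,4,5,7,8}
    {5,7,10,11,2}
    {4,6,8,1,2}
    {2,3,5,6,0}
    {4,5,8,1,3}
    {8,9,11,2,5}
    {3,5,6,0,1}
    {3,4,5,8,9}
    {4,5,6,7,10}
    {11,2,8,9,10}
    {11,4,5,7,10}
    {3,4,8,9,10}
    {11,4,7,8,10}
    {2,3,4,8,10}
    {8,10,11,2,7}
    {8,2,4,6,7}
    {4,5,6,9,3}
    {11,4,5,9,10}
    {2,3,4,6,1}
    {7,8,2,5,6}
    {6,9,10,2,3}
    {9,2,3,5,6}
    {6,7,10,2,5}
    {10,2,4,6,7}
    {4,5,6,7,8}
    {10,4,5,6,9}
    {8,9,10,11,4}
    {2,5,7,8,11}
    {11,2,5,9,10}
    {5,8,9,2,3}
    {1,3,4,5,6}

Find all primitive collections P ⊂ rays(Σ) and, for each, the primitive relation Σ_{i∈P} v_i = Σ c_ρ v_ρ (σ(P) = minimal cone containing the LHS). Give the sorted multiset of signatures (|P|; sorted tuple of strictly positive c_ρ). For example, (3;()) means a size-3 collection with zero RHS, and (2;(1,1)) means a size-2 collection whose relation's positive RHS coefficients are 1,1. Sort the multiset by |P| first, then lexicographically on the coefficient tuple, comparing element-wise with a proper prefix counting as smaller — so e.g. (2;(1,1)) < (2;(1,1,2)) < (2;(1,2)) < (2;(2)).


23 minimal non-faces of Δ(Σ) (on 12 rays):

  P={3,7}:  v_{3} + v_{7} = 0  ⟹  sig = (2;())
  P={1,10}:  v_{1} + v_{10} = v_{3}  ⟹  sig = (2;(1))
  P={6,11}:  v_{6} + v_{11} = v_{5}  ⟹  sig = (2;(1))
  P={1,7}:  v_{1} + v_{7} = v_{6} + v_{8}  ⟹  sig = (2;(1,1))
  P={3,11}:  v_{3} + v_{11} = v_{8} + v_{9}  ⟹  sig = (2;(1,1))
  P={7,9}:  v_{7} + v_{9} = v_{5} + v_{10}  ⟹  sig = (2;(1,1))
  P={0,4}:  v_{0} + v_{4} = v_{1} + v_{3} + v_{6}  ⟹  sig = (2;(1,1,1))
  P={1,11}:  v_{1} + v_{11} = v_{3} + v_{5} + v_{8}  ⟹  sig = (2;(1,1,1))
  P={0,7}:  v_{0} + v_{7} = v_{1} + v_{2} + v_{5} + v_{6}  ⟹  sig = (2;(1,1,1,1))
  P={0,10}:  v_{0} + v_{10} = v_{2} + 2·v_{3} + v_{5} + v_{6}  ⟹  sig = (2;(1,1,1,2))
  P={0,11}:  v_{0} + v_{11} = v_{1} + v_{2} + v_{3} + 2·v_{5}  ⟹  sig = (2;(1,1,1,2))
  P={0,8}:  v_{0} + v_{8} = 2·v_{1} + v_{2} + v_{5}  ⟹  sig = (2;(1,1,2))
  P={0,9}:  v_{0} + v_{9} = v_{2} + 3·v_{3} + 2·v_{5} + v_{6}  ⟹  sig = (2;(1,1,2,3))
  P={1,9}:  v_{1} + v_{9} = 2·v_{3} + v_{5}  ⟹  sig = (2;(1,2))
  P={2,4,5}:  v_{2} + v_{4} + v_{5} = 0  ⟹  sig = (3;())
  P={6,8,10}:  v_{6} + v_{8} + v_{10} = 0  ⟹  sig = (3;())
  P={3,5,10}:  v_{3} + v_{5} + v_{10} = v_{9}  ⟹  sig = (3;(1))
  P={3,6,8}:  v_{3} + v_{6} + v_{8} = v_{1}  ⟹  sig = (3;(1))
  P={5,8,10}:  v_{5} + v_{8} + v_{10} = v_{11}  ⟹  sig = (3;(1))
  P={2,4,9}:  v_{2} + v_{4} + v_{9} = v_{3} + v_{10}  ⟹  sig = (3;(1,1))
  P={2,4,11}:  v_{2} + v_{4} + v_{11} = v_{8} + v_{10}  ⟹  sig = (3;(1,1))
  P={6,8,9}:  v_{6} + v_{8} + v_{9} = v_{3} + v_{5}  ⟹  sig = (3;(1,1))
  P={1,2,3,5,6}:  v_{1} + v_{2} + v_{3} + v_{5} + v_{6} = v_{0}  ⟹  sig = (5;(1))

so the primitive-relation signature multiset is
{ (2;()),  (2;(1)) ×2,  (2;(1,1)) ×3,  (2;(1,1,1)) ×2,  (2;(1,1,1,1)),  (2;(1,1,1,2)) ×2,  (2;(1,1,2)),  (2;(1,1,2,3)),  (2;(1,2)),  (3;()) ×2,  (3;(1)) ×3,  (3;(1,1)) ×3,  (5;(1)) }


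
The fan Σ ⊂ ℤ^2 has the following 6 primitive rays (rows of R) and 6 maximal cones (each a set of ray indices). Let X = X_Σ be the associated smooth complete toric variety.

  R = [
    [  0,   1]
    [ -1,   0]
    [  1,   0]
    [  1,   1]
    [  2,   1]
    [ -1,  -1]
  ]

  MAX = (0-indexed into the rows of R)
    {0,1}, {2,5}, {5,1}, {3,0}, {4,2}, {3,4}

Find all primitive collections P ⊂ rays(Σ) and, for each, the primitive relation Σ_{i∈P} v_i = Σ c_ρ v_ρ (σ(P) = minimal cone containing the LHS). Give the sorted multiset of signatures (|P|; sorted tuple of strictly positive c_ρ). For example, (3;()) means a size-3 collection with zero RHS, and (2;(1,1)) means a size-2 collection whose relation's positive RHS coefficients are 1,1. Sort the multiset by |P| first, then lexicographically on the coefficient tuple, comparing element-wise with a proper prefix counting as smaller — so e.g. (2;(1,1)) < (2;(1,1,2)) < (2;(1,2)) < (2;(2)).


Σ has 9 primitive collections:

  P={1,2}:  v_{1} + v_{2} = 0  ⟹  sig = (2;())
  P={3,5}:  v_{3} + v_{5} = 0  ⟹  sig = (2;())
  P={0,2}:  v_{0} + v_{2} = v_{3}  ⟹  sig = (2;(1))
  P={0,5}:  v_{0} + v_{5} = v_{1}  ⟹  sig = (2;(1))
  P={1,3}:  v_{1} + v_{3} = v_{0}  ⟹  sig = (2;(1))
  P={1,4}:  v_{1} + v_{4} = v_{3}  ⟹  sig = (2;(1))
  P={2,3}:  v_{2} + v_{3} = v_{4}  ⟹  sig = (2;(1))
  P={4,5}:  v_{4} + v_{5} = v_{2}  ⟹  sig = (2;(1))
  P={0,4}:  v_{0} + v_{4} = 2·v_{3}  ⟹  sig = (2;(2))

Hence PRS(X_Σ) =
{ (2;()) ×2,  (2;(1)) ×6,  (2;(2)) }
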